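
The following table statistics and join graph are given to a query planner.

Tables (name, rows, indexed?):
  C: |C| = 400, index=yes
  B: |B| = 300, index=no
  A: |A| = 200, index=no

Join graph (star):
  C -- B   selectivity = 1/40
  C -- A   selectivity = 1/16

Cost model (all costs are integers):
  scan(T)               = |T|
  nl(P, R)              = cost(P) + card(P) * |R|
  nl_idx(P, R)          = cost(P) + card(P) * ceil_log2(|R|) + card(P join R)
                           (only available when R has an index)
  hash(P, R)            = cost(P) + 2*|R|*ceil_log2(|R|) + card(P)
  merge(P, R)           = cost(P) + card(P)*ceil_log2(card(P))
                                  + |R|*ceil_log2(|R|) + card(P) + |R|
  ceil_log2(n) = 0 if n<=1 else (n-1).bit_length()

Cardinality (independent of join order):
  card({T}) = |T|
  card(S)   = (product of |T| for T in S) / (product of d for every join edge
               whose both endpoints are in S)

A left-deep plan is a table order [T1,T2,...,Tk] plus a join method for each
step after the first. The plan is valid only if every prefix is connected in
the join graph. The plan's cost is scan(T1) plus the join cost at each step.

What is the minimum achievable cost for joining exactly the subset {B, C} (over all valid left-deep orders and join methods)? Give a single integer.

Selinger DP over subsets of {B,C}:
  {C}: scan cost=400, card=400
  {B}: scan cost=300, card=300
  {BC}: card=3000; try (C,nl_idx)→6000, (B,hash)→6200, (C,merge)→7300, (B,merge)→7400, (C,hash)→7800, (C,nl)→120300 …(+1); best=6000 via (C,nl_idx)

6000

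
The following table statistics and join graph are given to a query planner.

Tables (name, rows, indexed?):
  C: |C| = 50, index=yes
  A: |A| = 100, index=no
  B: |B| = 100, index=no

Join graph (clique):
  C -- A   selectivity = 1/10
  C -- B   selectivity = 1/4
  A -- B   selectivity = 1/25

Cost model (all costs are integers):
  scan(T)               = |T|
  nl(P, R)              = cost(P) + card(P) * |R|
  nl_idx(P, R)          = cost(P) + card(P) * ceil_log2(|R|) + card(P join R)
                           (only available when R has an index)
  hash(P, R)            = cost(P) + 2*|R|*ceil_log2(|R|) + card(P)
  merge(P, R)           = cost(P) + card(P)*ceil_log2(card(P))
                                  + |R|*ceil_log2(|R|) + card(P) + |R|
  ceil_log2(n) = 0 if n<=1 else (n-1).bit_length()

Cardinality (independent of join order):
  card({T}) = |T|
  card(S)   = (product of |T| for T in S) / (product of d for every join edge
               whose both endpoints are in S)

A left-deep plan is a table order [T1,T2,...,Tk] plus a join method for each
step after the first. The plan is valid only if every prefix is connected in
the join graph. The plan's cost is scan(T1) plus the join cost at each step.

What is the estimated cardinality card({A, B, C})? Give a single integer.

Tables in S: A(100), B(100), C(50)
Edges inside S: C-A(d=10), C-B(d=4), A-B(d=25)
numerator = 100 * 100 * 50 = 500000
denominator = 10 * 4 * 25 = 1000
card(S) = 500000 / 1000 = 500

500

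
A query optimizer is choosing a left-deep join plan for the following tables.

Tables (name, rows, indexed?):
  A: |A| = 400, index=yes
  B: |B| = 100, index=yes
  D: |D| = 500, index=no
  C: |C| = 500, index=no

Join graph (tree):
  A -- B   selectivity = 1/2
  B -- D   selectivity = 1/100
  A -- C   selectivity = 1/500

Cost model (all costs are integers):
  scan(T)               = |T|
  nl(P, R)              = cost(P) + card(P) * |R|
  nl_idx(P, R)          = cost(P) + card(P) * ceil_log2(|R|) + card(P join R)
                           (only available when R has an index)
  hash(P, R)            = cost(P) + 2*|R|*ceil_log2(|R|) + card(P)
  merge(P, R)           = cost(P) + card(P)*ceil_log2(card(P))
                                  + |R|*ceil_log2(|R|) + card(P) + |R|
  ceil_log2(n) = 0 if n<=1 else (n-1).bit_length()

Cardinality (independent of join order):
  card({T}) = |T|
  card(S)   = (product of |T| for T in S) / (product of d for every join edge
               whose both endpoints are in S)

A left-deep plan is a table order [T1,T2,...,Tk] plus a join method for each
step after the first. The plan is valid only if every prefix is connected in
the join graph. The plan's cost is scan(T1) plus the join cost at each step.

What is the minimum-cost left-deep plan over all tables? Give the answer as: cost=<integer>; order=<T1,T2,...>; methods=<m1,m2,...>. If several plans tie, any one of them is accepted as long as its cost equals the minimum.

cost=36200; order=C,A,B,D; methods=nl_idx,hash,hash

Selinger DP (subsets sized 1..n):
  {A}: scan cost=400, card=400
  {B}: scan cost=100, card=100
  {D}: scan cost=500, card=500
  {C}: scan cost=500, card=500
  {AB}: card=20000; try (B,hash)→2200, (A,merge)→4900, (B,merge)→5200, (A,hash)→7400, (A,nl_idx)→21000, (B,nl_idx)→23200 …(+2); best=2200 via (B,hash)
  {AC}: card=400; try (A,nl_idx)→5400, (A,hash)→8200, (C,merge)→9400, (A,merge)→9500, (C,hash)→9800, (C,nl)→200400 …(+1); best=5400 via (A,nl_idx)
  {BD}: card=500; try (B,hash)→2400, (B,nl_idx)→4500, (D,merge)→5900, (B,merge)→6300, (D,hash)→9200, (D,nl)→50100 …(+1); best=2400 via (B,hash)
  {ABD}: card=100000; try (A,hash)→10100, (A,merge)→11400, (D,hash)→31200, (A,nl_idx)→106900, (A,nl)→202400, (D,merge)→327200 …(+1); best=10100 via (A,hash)
  {ABC}: card=20000; try (B,hash)→7200, (B,merge)→10200, (B,nl_idx)→28200, (C,hash)→31200, (B,nl)→45400, (C,merge)→327200 …(+1); best=7200 via (B,hash)
  {ABCD}: card=100000; try (D,hash)→36200, (C,hash)→119100, (D,merge)→332200, (C,merge)→1815100, (D,nl)→10007200, (C,nl)→50010100; best=36200 via (D,hash)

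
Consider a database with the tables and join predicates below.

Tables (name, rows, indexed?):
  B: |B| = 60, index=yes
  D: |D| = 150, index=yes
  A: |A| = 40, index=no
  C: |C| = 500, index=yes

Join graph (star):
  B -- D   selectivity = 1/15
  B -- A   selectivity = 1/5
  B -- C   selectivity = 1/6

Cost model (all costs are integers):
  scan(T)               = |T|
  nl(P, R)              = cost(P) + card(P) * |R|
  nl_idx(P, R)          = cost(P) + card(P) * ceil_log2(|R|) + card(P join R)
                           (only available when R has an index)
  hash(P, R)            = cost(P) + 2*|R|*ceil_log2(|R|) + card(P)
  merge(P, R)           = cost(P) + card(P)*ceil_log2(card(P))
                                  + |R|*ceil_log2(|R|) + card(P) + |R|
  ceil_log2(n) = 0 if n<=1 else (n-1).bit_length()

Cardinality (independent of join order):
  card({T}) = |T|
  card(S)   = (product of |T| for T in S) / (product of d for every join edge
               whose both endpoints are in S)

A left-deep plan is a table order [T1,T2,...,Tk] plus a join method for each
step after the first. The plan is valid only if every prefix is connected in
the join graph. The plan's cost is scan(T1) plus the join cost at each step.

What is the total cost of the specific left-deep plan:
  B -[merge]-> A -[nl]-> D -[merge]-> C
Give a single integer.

step 1: scan B: cost=60, card=60
step 2: join A via merge
    card(P join A) = 60*40/(5) = 480
    cost = 60 + 60*6 + 40*6 + 60 + 40 = 760
step 3: join D via nl
    card(P join D) = 480*150/(15) = 4800
    cost = 760 + 480*150 = 72760
step 4: join C via merge
    card(P join C) = 4800*500/(6) = 400000
    cost = 72760 + 4800*13 + 500*9 + 4800 + 500 = 144960

144960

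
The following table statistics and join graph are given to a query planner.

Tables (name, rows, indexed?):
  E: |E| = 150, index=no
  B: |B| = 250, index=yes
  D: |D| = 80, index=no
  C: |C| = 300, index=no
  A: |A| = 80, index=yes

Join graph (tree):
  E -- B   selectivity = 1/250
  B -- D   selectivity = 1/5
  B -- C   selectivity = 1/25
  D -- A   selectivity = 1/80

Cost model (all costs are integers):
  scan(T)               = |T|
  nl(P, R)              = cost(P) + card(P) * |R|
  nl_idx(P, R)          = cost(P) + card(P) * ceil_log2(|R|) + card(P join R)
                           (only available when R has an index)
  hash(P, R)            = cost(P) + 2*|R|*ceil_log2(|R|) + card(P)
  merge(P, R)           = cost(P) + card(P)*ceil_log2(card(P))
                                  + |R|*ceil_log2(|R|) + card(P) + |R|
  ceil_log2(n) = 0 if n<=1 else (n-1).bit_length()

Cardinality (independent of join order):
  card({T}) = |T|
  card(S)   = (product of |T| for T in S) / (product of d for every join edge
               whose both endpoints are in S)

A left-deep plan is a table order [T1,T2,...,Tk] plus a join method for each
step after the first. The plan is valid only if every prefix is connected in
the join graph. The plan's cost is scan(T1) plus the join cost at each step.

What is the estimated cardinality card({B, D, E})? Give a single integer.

2400

Tables in S: B(250), D(80), E(150)
Edges inside S: E-B(d=250), B-D(d=5)
numerator = 250 * 80 * 150 = 3000000
denominator = 250 * 5 = 1250
card(S) = 3000000 / 1250 = 2400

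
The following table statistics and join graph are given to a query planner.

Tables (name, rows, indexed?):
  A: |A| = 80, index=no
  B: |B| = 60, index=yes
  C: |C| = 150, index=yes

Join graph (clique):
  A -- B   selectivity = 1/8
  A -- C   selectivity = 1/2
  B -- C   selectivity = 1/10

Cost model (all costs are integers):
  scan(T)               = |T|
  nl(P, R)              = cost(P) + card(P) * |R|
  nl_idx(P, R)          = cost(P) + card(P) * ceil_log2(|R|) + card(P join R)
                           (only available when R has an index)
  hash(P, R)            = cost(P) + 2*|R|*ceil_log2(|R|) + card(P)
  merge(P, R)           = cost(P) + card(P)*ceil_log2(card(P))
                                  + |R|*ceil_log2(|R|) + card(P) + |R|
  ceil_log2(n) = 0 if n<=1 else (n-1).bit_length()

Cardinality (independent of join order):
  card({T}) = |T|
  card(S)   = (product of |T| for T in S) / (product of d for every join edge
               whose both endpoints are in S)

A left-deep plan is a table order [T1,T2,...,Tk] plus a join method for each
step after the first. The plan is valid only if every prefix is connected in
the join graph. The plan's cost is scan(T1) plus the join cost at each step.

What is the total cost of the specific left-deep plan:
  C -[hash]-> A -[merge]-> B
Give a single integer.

85840

step 1: scan C: cost=150, card=150
step 2: join A via hash
    card(P join A) = 150*80/(2) = 6000
    cost = 150 + 2*80*7 + 150 = 1420
step 3: join B via merge
    card(P join B) = 6000*60/(8*10) = 4500
    cost = 1420 + 6000*13 + 60*6 + 6000 + 60 = 85840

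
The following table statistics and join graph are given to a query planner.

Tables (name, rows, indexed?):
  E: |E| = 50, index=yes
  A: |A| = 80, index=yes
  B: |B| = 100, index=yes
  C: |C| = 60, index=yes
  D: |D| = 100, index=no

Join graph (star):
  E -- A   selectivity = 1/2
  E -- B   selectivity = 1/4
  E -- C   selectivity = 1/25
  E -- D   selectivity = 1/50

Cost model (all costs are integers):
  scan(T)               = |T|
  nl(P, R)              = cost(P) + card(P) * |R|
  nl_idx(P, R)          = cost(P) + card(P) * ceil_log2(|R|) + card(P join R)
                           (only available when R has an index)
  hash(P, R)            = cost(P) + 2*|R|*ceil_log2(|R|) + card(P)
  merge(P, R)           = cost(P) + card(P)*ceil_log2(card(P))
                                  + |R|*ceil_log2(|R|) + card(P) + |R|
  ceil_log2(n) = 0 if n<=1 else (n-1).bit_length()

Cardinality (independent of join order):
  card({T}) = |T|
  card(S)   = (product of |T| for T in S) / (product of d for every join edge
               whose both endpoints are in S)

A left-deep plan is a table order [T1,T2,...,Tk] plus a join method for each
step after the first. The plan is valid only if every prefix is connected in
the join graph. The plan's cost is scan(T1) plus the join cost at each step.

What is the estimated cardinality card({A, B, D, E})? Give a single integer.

100000

Tables in S: A(80), B(100), D(100), E(50)
Edges inside S: E-A(d=2), E-B(d=4), E-D(d=50)
numerator = 80 * 100 * 100 * 50 = 40000000
denominator = 2 * 4 * 50 = 400
card(S) = 40000000 / 400 = 100000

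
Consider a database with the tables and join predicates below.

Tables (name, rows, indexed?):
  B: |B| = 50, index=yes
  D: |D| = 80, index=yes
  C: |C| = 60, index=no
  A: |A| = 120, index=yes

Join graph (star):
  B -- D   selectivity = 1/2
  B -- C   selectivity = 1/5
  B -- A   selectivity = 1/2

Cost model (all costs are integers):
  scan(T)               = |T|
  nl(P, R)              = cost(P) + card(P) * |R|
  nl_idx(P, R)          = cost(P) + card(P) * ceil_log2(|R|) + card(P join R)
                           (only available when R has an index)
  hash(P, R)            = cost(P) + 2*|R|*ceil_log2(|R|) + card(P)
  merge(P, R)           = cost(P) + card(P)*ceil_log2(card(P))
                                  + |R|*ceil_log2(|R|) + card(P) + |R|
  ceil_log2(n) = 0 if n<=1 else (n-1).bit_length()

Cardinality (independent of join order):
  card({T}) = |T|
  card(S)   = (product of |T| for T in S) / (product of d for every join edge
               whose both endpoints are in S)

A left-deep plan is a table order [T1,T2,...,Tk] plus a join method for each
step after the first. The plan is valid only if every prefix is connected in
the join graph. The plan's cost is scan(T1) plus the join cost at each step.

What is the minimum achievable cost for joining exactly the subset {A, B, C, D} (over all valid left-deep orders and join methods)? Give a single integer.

Selinger DP over subsets of {A,B,C,D}:
  {B}: scan cost=50, card=50
  {D}: scan cost=80, card=80
  {C}: scan cost=60, card=60
  {A}: scan cost=120, card=120
  {BD}: card=2000; try (B,hash)→760, (D,merge)→1040, (B,merge)→1070, (D,hash)→1220, (D,nl_idx)→2400, (B,nl_idx)→2560 …(+2); best=760 via (B,hash)
  {BC}: card=600; try (B,hash)→720, (C,hash)→820, (C,merge)→820, (B,merge)→830, (B,nl_idx)→1020, (C,nl)→3050 …(+1); best=720 via (B,hash)
  {AB}: card=3000; try (B,hash)→840, (A,merge)→1360, (B,merge)→1430, (A,hash)→1780, (A,nl_idx)→3400, (B,nl_idx)→3840 …(+2); best=840 via (B,hash)
  {BCD}: card=24000; try (D,hash)→2440, (C,hash)→3480, (D,merge)→7960, (C,merge)→25180, (D,nl_idx)→28920, (D,nl)→48720 …(+1); best=2440 via (D,hash)
  {ABD}: card=120000; try (A,hash)→4440, (D,hash)→4960, (A,merge)→25720, (D,merge)→40480, (A,nl_idx)→134760, (D,nl_idx)→141840 …(+2); best=4440 via (A,hash)
  {ABC}: card=36000; try (A,hash)→3000, (C,hash)→4560, (A,merge)→8280, (C,merge)→40260, (A,nl_idx)→40920, (A,nl)→72720 …(+1); best=3000 via (A,hash)
  {ABCD}: card=1440000; try (A,hash)→28120, (D,hash)→40120, (C,hash)→125160, (A,merge)→387400, (D,merge)→615640, (A,nl_idx)→1610440 …(+5); best=28120 via (A,hash)

28120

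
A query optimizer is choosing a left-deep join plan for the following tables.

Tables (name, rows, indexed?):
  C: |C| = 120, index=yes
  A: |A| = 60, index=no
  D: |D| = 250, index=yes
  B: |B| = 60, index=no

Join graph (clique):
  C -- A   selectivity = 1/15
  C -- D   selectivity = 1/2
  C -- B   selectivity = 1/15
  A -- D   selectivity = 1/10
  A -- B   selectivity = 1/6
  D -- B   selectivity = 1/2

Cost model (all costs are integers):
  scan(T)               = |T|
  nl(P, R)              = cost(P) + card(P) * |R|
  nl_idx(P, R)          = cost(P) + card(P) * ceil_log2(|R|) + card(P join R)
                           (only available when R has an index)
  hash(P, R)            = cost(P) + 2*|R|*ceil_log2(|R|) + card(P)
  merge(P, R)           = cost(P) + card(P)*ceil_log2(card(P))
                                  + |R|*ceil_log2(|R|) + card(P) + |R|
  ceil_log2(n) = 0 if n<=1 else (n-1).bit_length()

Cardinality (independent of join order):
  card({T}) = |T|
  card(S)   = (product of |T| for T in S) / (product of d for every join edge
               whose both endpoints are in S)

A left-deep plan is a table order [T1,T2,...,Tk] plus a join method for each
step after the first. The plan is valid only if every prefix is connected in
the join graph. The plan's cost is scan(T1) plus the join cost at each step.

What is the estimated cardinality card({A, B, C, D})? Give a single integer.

2000

Tables in S: A(60), B(60), C(120), D(250)
Edges inside S: C-A(d=15), C-D(d=2), C-B(d=15), A-D(d=10), A-B(d=6), D-B(d=2)
numerator = 60 * 60 * 120 * 250 = 108000000
denominator = 15 * 2 * 15 * 10 * 6 * 2 = 54000
card(S) = 108000000 / 54000 = 2000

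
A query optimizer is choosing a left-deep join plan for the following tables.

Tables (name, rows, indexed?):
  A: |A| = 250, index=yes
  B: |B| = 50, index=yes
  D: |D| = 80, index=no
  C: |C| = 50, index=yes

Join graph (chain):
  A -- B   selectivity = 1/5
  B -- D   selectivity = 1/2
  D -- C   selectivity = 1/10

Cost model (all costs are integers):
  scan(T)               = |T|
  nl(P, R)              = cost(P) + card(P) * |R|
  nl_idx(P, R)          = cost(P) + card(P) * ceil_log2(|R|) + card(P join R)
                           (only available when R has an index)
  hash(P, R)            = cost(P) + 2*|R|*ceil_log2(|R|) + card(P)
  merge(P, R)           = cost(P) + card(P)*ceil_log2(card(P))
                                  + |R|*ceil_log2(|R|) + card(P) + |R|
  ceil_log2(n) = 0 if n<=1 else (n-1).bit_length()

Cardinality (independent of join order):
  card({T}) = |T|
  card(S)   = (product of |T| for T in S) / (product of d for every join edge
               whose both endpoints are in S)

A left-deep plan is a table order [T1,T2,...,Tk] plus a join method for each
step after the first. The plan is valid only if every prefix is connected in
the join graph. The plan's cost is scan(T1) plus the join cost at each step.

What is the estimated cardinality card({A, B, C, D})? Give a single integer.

Tables in S: A(250), B(50), C(50), D(80)
Edges inside S: A-B(d=5), B-D(d=2), D-C(d=10)
numerator = 250 * 50 * 50 * 80 = 50000000
denominator = 5 * 2 * 10 = 100
card(S) = 50000000 / 100 = 500000

500000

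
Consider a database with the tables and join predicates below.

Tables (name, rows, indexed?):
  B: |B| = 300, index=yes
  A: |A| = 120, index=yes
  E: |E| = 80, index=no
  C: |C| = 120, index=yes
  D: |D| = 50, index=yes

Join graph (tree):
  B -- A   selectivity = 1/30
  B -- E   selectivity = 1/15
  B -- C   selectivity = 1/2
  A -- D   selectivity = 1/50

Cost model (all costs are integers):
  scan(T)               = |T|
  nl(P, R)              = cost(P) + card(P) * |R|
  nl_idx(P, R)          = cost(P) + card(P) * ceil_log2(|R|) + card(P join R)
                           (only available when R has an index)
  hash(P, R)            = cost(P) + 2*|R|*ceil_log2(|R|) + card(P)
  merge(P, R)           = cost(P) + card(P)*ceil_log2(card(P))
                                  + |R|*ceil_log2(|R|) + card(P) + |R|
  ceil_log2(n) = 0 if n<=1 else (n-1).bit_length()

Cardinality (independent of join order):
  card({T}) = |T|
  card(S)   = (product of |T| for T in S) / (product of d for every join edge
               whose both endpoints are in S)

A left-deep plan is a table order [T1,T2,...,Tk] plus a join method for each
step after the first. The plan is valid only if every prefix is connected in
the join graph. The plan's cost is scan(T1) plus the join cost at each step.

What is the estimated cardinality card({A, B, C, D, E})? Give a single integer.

384000

Tables in S: A(120), B(300), C(120), D(50), E(80)
Edges inside S: B-A(d=30), B-E(d=15), B-C(d=2), A-D(d=50)
numerator = 120 * 300 * 120 * 50 * 80 = 17280000000
denominator = 30 * 15 * 2 * 50 = 45000
card(S) = 17280000000 / 45000 = 384000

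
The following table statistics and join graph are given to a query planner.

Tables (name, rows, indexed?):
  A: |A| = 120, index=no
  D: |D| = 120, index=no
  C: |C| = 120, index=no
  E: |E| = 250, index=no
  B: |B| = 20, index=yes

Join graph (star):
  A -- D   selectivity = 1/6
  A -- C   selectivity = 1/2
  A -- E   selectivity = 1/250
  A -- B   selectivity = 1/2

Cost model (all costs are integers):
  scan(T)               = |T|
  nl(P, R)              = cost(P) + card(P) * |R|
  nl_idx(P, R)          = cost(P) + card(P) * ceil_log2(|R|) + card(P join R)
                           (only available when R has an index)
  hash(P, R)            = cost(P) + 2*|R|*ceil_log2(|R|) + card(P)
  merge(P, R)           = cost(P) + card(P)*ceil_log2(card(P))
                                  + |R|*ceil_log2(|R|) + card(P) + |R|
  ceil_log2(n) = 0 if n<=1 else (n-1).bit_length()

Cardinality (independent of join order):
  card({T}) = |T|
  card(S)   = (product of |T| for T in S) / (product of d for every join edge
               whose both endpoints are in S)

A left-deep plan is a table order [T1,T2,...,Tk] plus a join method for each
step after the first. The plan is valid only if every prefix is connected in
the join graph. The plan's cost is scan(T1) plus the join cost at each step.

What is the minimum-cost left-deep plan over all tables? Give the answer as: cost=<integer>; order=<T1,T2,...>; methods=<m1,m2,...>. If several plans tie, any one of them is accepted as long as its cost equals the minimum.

cost=31060; order=E,A,B,D,C; methods=hash,hash,hash,hash

Selinger DP (subsets sized 1..n):
  {A}: scan cost=120, card=120
  {D}: scan cost=120, card=120
  {C}: scan cost=120, card=120
  {E}: scan cost=250, card=250
  {B}: scan cost=20, card=20
  {AD}: card=2400; try (D,hash)→1920, (A,hash)→1920, (D,merge)→2040, (A,merge)→2040, (D,nl)→14520, (A,nl)→14520; best=1920 via (D,hash)
  {AC}: card=7200; try (C,hash)→1920, (A,hash)→1920, (C,merge)→2040, (A,merge)→2040, (C,nl)→14520, (A,nl)→14520; best=1920 via (C,hash)
  {AE}: card=120; try (A,hash)→2180, (E,merge)→3330, (A,merge)→3460, (E,hash)→4240, (E,nl)→30120, (A,nl)→30250; best=2180 via (A,hash)
  {AB}: card=1200; try (B,hash)→440, (A,merge)→1100, (B,merge)→1200, (A,hash)→1720, (B,nl_idx)→1920, (A,nl)→2420 …(+1); best=440 via (B,hash)
  {ACD}: card=144000; try (C,hash)→6000, (D,hash)→10800, (C,merge)→34080, (D,merge)→103680, (C,nl)→289920, (D,nl)→865920; best=6000 via (C,hash)
  {ADE}: card=2400; try (D,hash)→3980, (D,merge)→4100, (E,hash)→8320, (D,nl)→16580, (E,merge)→35370, (E,nl)→601920; best=3980 via (D,hash)
  {ABD}: card=24000; try (D,hash)→3320, (B,hash)→4520, (D,merge)→15800, (B,merge)→33240, (B,nl_idx)→37920, (B,nl)→49920 …(+1); best=3320 via (D,hash)
  {ACE}: card=7200; try (C,hash)→3980, (C,merge)→4100, (E,hash)→13120, (C,nl)→16580, (E,merge)→104970, (E,nl)→1801920; best=3980 via (C,hash)
  {ABC}: card=72000; try (C,hash)→3320, (B,hash)→9320, (C,merge)→15800, (B,merge)→102840, (B,nl_idx)→109920, (C,nl)→144440 …(+1); best=3320 via (C,hash)
  {ABE}: card=1200; try (B,hash)→2500, (B,merge)→3260, (B,nl_idx)→3980, (B,nl)→4580, (E,hash)→5640, (E,merge)→17090 …(+1); best=2500 via (B,hash)
  {ACDE}: card=144000; try (C,hash)→8060, (D,hash)→12860, (C,merge)→36140, (D,merge)→105740, (E,hash)→154000, (C,nl)→291980 …(+3); best=8060 via (C,hash)
  {ABCD}: card=1440000; try (C,hash)→29000, (D,hash)→77000, (B,hash)→150200, (C,merge)→388280, (D,merge)→1300280, (B,nl_idx)→2166000 …(+4); best=29000 via (C,hash)
  {ABDE}: card=24000; try (D,hash)→5380, (B,hash)→6580, (D,merge)→17860, (E,hash)→31320, (B,merge)→35300, (B,nl_idx)→39980 …(+4); best=5380 via (D,hash)
  {ABCE}: card=72000; try (C,hash)→5380, (B,hash)→11380, (C,merge)→17860, (E,hash)→79320, (B,merge)→104900, (B,nl_idx)→111980 …(+4); best=5380 via (C,hash)
  {ABCDE}: card=1440000; try (C,hash)→31060, (D,hash)→79060, (B,hash)→152260, (C,merge)→390340, (D,merge)→1302340, (E,hash)→1473000 …(+7); best=31060 via (C,hash)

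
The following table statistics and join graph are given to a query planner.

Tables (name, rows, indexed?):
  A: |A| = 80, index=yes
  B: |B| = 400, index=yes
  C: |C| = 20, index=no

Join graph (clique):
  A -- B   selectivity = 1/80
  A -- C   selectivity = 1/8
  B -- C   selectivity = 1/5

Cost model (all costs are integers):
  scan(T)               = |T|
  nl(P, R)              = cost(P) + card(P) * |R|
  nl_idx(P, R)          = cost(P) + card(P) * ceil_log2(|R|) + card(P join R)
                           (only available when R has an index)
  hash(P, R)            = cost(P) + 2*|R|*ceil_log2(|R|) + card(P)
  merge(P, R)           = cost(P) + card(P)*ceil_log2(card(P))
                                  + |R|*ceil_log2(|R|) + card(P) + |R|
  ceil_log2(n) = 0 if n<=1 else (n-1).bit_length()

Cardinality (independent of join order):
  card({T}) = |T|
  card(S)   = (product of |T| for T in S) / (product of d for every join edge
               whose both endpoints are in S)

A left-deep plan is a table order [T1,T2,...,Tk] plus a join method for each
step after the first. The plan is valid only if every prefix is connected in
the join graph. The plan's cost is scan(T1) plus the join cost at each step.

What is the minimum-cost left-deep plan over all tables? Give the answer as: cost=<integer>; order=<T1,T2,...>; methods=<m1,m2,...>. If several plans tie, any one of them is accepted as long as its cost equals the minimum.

Selinger DP (subsets sized 1..n):
  {A}: scan cost=80, card=80
  {B}: scan cost=400, card=400
  {C}: scan cost=20, card=20
  {AB}: card=400; try (B,nl_idx)→1200, (A,hash)→1920, (A,nl_idx)→3600, (B,merge)→4720, (A,merge)→5040, (B,hash)→7360 …(+2); best=1200 via (B,nl_idx)
  {AC}: card=200; try (C,hash)→360, (A,nl_idx)→360, (A,merge)→780, (C,merge)→840, (A,hash)→1160, (A,nl)→1620 …(+1); best=360 via (C,hash)
  {BC}: card=1600; try (C,hash)→1000, (B,nl_idx)→1800, (B,merge)→4140, (C,merge)→4520, (B,hash)→7240, (B,nl)→8020 …(+1); best=1000 via (C,hash)
  {ABC}: card=200; try (C,hash)→1800, (B,nl_idx)→2360, (A,hash)→3720, (C,merge)→5320, (B,merge)→6160, (B,hash)→7760 …(+5); best=1800 via (C,hash)

cost=1800; order=A,B,C; methods=nl_idx,hash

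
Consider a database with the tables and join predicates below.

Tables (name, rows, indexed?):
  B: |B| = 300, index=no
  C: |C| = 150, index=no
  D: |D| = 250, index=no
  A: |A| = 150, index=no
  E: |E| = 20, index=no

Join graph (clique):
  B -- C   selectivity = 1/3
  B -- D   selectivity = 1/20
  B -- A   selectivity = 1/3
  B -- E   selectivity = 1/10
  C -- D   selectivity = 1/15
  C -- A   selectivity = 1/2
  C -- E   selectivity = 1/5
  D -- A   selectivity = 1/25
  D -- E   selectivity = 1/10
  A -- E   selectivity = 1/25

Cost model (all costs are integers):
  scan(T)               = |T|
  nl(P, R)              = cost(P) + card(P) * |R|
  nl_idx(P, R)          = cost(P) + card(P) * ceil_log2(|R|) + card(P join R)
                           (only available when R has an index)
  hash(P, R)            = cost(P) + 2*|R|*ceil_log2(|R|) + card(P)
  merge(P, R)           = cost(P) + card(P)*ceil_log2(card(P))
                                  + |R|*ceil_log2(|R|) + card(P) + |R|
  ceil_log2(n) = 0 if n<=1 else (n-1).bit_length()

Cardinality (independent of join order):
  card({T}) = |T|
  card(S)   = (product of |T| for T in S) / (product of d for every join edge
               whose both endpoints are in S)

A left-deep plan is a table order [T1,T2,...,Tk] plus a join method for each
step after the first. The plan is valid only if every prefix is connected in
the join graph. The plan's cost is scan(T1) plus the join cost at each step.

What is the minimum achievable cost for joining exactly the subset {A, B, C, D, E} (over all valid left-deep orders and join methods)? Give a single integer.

9330

Selinger DP over subsets of {A,B,C,D,E}:
  {B}: scan cost=300, card=300
  {C}: scan cost=150, card=150
  {D}: scan cost=250, card=250
  {A}: scan cost=150, card=150
  {E}: scan cost=20, card=20
  {BC}: card=15000; try (C,hash)→3000, (B,merge)→4500, (C,merge)→4650, (B,hash)→5700, (B,nl)→45150, (C,nl)→45300; best=3000 via (C,hash)
  {BD}: card=3750; try (D,hash)→4600, (B,merge)→5500, (D,merge)→5550, (B,hash)→5900, (B,nl)→75250, (D,nl)→75300; best=4600 via (D,hash)
  {AB}: card=15000; try (A,hash)→3000, (B,merge)→4500, (A,merge)→4650, (B,hash)→5700, (B,nl)→45150, (A,nl)→45300; best=3000 via (A,hash)
  {BE}: card=600; try (E,hash)→800, (B,merge)→3140, (E,merge)→3420, (B,hash)→5440, (B,nl)→6020, (E,nl)→6300; best=800 via (E,hash)
  {CD}: card=2500; try (C,hash)→2900, (D,merge)→3750, (C,merge)→3850, (D,hash)→4300, (D,nl)→37650, (C,nl)→37750; best=2900 via (C,hash)
  {AC}: card=11250; try (C,hash)→2700, (A,hash)→2700, (C,merge)→2850, (A,merge)→2850, (C,nl)→22650, (A,nl)→22650; best=2700 via (C,hash)
  {CE}: card=600; try (E,hash)→500, (C,merge)→1490, (E,merge)→1620, (C,hash)→2440, (C,nl)→3020, (E,nl)→3150; best=500 via (E,hash)
  {AD}: card=1500; try (A,hash)→2900, (D,merge)→3750, (A,merge)→3850, (D,hash)→4300, (D,nl)→37650, (A,nl)→37750; best=2900 via (A,hash)
  {DE}: card=500; try (E,hash)→700, (D,merge)→2390, (E,merge)→2620, (D,hash)→4040, (D,nl)→5020, (E,nl)→5250; best=700 via (E,hash)
  {AE}: card=120; try (E,hash)→500, (A,merge)→1490, (E,merge)→1620, (A,hash)→2440, (A,nl)→3020, (E,nl)→3150; best=500 via (E,hash)
  {BCD}: card=12500; try (C,hash)→10750, (B,hash)→10800, (D,hash)→22000, (B,merge)→38400, (C,merge)→54700, (D,merge)→230250 …(+3); best=10750 via (C,hash)
  {ABC}: card=375000; try (B,hash)→19350, (C,hash)→20400, (A,hash)→20400, (B,merge)→174450, (C,merge)→229350, (A,merge)→229350 …(+3); best=19350 via (B,hash)
  {BCE}: card=6000; try (C,hash)→3800, (B,hash)→6500, (C,merge)→8750, (B,merge)→10100, (E,hash)→18200, (C,nl)→90800 …(+3); best=3800 via (C,hash)
  {ABD}: card=7500; try (B,hash)→9800, (A,hash)→10750, (D,hash)→22000, (B,merge)→23900, (A,merge)→54700, (D,merge)→230250 …(+3); best=9800 via (B,hash)
  {BDE}: card=750; try (D,hash)→5400, (B,hash)→6600, (E,hash)→8550, (B,merge)→8700, (D,merge)→9650, (E,merge)→53470 …(+3); best=5400 via (D,hash)
  {ABE}: card=1200; try (A,hash)→3800, (B,merge)→4460, (B,hash)→6020, (A,merge)→8750, (E,hash)→18200, (B,nl)→36500 …(+3); best=3800 via (A,hash)
  {ACD}: card=7500; try (C,hash)→6800, (A,hash)→7800, (D,hash)→17950, (C,merge)→22250, (A,merge)→36750, (D,merge)→173700 …(+3); best=6800 via (C,hash)
  {CDE}: card=1000; try (C,hash)→3600, (D,hash)→5100, (E,hash)→5600, (C,merge)→7050, (D,merge)→9350, (E,merge)→35520 …(+3); best=3600 via (C,hash)
  {ACE}: card=1800; try (C,merge)→2810, (C,hash)→3020, (A,hash)→3500, (A,merge)→8450, (E,hash)→14150, (C,nl)→18500 …(+3); best=2810 via (C,merge)
  {ADE}: card=120; try (A,hash)→3600, (D,merge)→3710, (E,hash)→4600, (D,hash)→4620, (A,merge)→7050, (E,merge)→21020 …(+3); best=3600 via (A,hash)
  {ABCD}: card=12500; try (C,hash)→19700, (B,hash)→19700, (A,hash)→25650, (B,merge)→114800, (C,merge)→116150, (A,merge)→199600 …(+6); best=19700 via (C,hash)
  {BCDE}: card=500; try (C,hash)→8550, (B,hash)→10000, (D,hash)→13800, (C,merge)→15000, (B,merge)→17600, (E,hash)→23450 …(+6); best=8550 via (C,hash)
  {ABCE}: card=6000; try (C,hash)→7400, (B,hash)→10010, (A,hash)→12200, (C,merge)→19550, (B,merge)→27410, (A,merge)→89150 …(+6); best=7400 via (C,hash)
  {ABDE}: card=60; try (B,merge)→7560, (A,hash)→8550, (D,hash)→9000, (B,hash)→9120, (A,merge)→15000, (E,hash)→17500 …(+6); best=7560 via (B,merge)
  {ACDE}: card=120; try (C,merge)→5910, (C,hash)→6120, (A,hash)→7000, (D,hash)→8610, (E,hash)→14500, (A,merge)→15950 …(+6); best=5910 via (C,merge)
  {ABCDE}: card=20; try (C,merge)→9330, (B,merge)→9870, (C,hash)→10020, (B,hash)→11430, (A,hash)→11450, (A,merge)→14900 …(+9); best=9330 via (C,merge)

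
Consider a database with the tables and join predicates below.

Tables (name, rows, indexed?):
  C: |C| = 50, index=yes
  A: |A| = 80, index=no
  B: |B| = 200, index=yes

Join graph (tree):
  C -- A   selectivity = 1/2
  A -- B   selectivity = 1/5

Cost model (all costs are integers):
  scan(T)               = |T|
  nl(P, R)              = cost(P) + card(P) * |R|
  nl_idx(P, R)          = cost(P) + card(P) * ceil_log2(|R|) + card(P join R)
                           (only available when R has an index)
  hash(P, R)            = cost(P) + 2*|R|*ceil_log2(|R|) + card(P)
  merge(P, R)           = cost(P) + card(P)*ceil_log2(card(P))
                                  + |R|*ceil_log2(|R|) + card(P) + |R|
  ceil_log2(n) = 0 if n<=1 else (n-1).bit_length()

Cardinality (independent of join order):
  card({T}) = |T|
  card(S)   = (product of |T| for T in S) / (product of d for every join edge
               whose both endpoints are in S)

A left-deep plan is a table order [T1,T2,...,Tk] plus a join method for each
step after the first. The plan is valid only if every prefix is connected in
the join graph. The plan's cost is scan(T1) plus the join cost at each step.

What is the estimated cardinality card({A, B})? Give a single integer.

3200

Tables in S: A(80), B(200)
Edges inside S: A-B(d=5)
numerator = 80 * 200 = 16000
denominator = 5 = 5
card(S) = 16000 / 5 = 3200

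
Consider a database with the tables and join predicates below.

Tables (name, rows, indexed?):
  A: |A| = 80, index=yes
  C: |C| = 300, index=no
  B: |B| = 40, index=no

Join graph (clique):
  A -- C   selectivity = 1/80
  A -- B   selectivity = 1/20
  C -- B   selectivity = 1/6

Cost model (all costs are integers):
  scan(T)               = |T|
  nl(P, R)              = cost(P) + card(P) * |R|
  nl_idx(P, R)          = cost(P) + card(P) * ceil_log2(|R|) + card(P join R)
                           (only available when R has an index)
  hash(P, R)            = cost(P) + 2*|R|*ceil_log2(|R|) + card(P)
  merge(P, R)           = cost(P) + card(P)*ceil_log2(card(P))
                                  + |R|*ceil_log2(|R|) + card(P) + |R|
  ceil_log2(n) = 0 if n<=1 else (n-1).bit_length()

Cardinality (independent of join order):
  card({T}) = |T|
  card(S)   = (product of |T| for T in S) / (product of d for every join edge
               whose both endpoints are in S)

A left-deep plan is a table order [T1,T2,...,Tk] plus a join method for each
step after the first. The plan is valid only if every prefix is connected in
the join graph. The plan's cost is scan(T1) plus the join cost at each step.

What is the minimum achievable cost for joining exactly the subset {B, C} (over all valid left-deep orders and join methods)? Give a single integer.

Selinger DP over subsets of {B,C}:
  {C}: scan cost=300, card=300
  {B}: scan cost=40, card=40
  {BC}: card=2000; try (B,hash)→1080, (C,merge)→3320, (B,merge)→3580, (C,hash)→5480, (C,nl)→12040, (B,nl)→12300; best=1080 via (B,hash)

1080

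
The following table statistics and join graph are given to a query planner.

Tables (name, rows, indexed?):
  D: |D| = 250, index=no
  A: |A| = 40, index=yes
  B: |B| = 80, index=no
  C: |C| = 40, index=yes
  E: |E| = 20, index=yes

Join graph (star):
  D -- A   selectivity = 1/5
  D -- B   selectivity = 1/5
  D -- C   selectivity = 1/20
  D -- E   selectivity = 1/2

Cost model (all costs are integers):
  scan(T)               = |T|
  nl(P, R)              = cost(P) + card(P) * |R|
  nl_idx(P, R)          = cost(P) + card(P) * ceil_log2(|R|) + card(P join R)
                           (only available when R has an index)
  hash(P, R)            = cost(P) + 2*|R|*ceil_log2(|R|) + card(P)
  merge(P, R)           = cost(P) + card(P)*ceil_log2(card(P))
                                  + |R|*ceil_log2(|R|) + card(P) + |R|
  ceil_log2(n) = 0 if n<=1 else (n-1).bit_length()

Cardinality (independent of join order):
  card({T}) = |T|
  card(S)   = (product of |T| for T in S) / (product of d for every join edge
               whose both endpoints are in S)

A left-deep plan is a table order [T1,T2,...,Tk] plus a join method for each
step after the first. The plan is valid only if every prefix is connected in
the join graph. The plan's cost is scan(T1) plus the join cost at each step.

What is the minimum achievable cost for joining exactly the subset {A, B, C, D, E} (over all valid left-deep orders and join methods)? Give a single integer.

Selinger DP over subsets of {A,B,C,D,E}:
  {D}: scan cost=250, card=250
  {A}: scan cost=40, card=40
  {B}: scan cost=80, card=80
  {C}: scan cost=40, card=40
  {E}: scan cost=20, card=20
  {AD}: card=2000; try (A,hash)→980, (D,merge)→2570, (A,merge)→2780, (A,nl_idx)→3750, (D,hash)→4080, (D,nl)→10040 …(+1); best=980 via (A,hash)
  {BD}: card=4000; try (B,hash)→1620, (D,merge)→2970, (B,merge)→3140, (D,hash)→4160, (D,nl)→20080, (B,nl)→20250; best=1620 via (B,hash)
  {CD}: card=500; try (C,hash)→980, (C,nl_idx)→2250, (D,merge)→2570, (C,merge)→2780, (D,hash)→4080, (D,nl)→10040 …(+1); best=980 via (C,hash)
  {DE}: card=2500; try (E,hash)→700, (D,merge)→2390, (E,merge)→2620, (E,nl_idx)→4000, (D,hash)→4040, (D,nl)→5020 …(+1); best=700 via (E,hash)
  {ABD}: card=32000; try (B,hash)→4100, (A,hash)→6100, (B,merge)→25620, (A,merge)→53900, (A,nl_idx)→57620, (B,nl)→160980 …(+1); best=4100 via (B,hash)
  {ACD}: card=4000; try (A,hash)→1960, (C,hash)→3460, (A,merge)→6260, (A,nl_idx)→7980, (C,nl_idx)→16980, (A,nl)→20980 …(+2); best=1960 via (A,hash)
  {ADE}: card=20000; try (E,hash)→3180, (A,hash)→3680, (E,merge)→25100, (E,nl_idx)→30980, (A,merge)→33480, (A,nl_idx)→35700 …(+2); best=3180 via (E,hash)
  {BCD}: card=8000; try (B,hash)→2600, (C,hash)→6100, (B,merge)→6620, (C,nl_idx)→33620, (B,nl)→40980, (C,merge)→53900 …(+1); best=2600 via (B,hash)
  {BDE}: card=40000; try (B,hash)→4320, (E,hash)→5820, (B,merge)→33840, (E,merge)→53740, (E,nl_idx)→61620, (E,nl)→81620 …(+1); best=4320 via (B,hash)
  {CDE}: card=5000; try (E,hash)→1680, (C,hash)→3680, (E,merge)→6100, (E,nl_idx)→8480, (E,nl)→10980, (C,nl_idx)→20700 …(+2); best=1680 via (E,hash)
  {ABCD}: card=64000; try (B,hash)→7080, (A,hash)→11080, (C,hash)→36580, (B,merge)→54600, (A,nl_idx)→114600, (A,merge)→114880 …(+5); best=7080 via (B,hash)
  {ABDE}: card=320000; try (B,hash)→24300, (E,hash)→36300, (A,hash)→44800, (B,merge)→323820, (E,nl_idx)→484100, (E,merge)→516220 …(+5); best=24300 via (B,hash)
  {ACDE}: card=40000; try (E,hash)→6160, (A,hash)→7160, (C,hash)→23660, (E,merge)→54080, (E,nl_idx)→61960, (A,nl_idx)→71680 …(+6); best=6160 via (E,hash)
  {BCDE}: card=80000; try (B,hash)→7800, (E,hash)→10800, (C,hash)→44800, (B,merge)→72320, (E,merge)→114720, (E,nl_idx)→122600 …(+5); best=7800 via (B,hash)
  {ABCDE}: card=640000; try (B,hash)→47280, (E,hash)→71280, (A,hash)→88280, (C,hash)→344780, (B,merge)→686800, (E,nl_idx)→967080 …(+9); best=47280 via (B,hash)

47280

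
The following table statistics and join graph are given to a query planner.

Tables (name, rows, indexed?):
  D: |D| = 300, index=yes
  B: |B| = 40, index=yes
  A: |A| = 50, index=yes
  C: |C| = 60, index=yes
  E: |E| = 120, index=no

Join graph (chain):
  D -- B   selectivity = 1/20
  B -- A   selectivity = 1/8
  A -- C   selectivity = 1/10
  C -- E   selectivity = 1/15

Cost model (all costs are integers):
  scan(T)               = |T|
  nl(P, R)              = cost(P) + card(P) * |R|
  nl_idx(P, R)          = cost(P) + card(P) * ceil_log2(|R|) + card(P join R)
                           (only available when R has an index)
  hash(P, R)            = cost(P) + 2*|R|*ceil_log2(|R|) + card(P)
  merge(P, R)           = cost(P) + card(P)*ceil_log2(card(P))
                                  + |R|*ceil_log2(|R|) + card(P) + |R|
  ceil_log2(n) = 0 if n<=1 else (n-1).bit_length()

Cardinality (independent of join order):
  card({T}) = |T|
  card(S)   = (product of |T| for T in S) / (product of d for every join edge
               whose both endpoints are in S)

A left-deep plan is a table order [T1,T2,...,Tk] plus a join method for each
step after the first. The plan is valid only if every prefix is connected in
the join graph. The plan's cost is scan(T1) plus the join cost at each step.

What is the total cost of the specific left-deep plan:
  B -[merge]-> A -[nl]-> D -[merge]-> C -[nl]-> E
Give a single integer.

2824840

step 1: scan B: cost=40, card=40
step 2: join A via merge
    card(P join A) = 40*50/(8) = 250
    cost = 40 + 40*6 + 50*6 + 40 + 50 = 670
step 3: join D via nl
    card(P join D) = 250*300/(20) = 3750
    cost = 670 + 250*300 = 75670
step 4: join C via merge
    card(P join C) = 3750*60/(10) = 22500
    cost = 75670 + 3750*12 + 60*6 + 3750 + 60 = 124840
step 5: join E via nl
    card(P join E) = 22500*120/(15) = 180000
    cost = 124840 + 22500*120 = 2824840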